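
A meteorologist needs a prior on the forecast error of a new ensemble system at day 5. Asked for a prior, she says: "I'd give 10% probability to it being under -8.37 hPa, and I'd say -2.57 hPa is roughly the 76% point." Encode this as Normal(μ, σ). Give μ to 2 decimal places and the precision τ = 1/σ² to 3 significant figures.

The p-quantile of Normal(μ,σ) is μ + z_p·σ, with z_{0.1} = -1.282 and z_{0.76} = 0.7063.
Eliminate σ: μ = (z₂·x₁ − z₁·x₂)/(z₂ − z₁) = (0.7063·-8.37 − (-1.282)·-2.57)/1.988 = -4.63.
Then σ = (x₂ − x₁)/(z₂ − z₁) = (-2.57 − -8.37)/1.988 = 2.92.
Precision τ = 1/σ² = 1/2.918² = 0.117.

μ = -4.63, τ = 0.117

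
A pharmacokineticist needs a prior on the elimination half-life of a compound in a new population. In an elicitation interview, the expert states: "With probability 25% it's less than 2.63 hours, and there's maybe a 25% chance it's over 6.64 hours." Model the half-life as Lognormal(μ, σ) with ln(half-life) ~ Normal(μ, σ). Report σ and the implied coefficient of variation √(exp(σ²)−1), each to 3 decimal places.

If T ~ Lognormal(μ,σ) then ln T ~ Normal(μ,σ), so the p-quantile of ln T is μ + z_p·σ.
ln(2.63) = 0.967 and ln(6.64) = 1.893; z_{0.25} = -0.6745, z_{0.75} = 0.6745.
σ = (1.893 − 0.967)/(0.6745 − (-0.6745)) = 0.687.
μ = 0.967 − (-0.6745)·0.687 = 1.430.
CV = √(exp(σ²)−1) = √(exp(0.4713)−1) = 0.776.

σ ≈ 0.687, CV ≈ 0.776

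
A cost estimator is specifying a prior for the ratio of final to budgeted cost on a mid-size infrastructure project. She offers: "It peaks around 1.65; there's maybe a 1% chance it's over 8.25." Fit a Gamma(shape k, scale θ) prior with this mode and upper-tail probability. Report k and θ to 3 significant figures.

k ≈ 2.51, θ ≈ 1.09

Gamma(k,θ) with k>1 has mode (k−1)θ, so θ = 1.65/(k−1).
Need P(X < 8.25) = 0.99 with θ tied to k this way. Start at k = 2, θ = 1.65: P(X<8.25) ≈ 0.960.
Too low — raise k to concentrate. Iterating converges to k ≈ 2.51.
Then θ = 1.65/(2.51−1) ≈ 1.09.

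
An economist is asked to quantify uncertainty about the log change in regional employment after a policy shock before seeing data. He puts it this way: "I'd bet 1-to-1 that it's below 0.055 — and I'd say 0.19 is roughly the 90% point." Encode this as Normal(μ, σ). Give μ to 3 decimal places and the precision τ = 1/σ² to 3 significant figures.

μ = 0.055, τ = 90.1

The p-quantile of Normal(μ,σ) is μ + z_p·σ, with z_{0.5} = 0 and z_{0.9} = 1.282.
Eliminate σ: μ = (z₂·x₁ − z₁·x₂)/(z₂ − z₁) = (1.282·0.055 − (0)·0.19)/1.282 = 0.055.
Then σ = (x₂ − x₁)/(z₂ − z₁) = (0.19 − 0.055)/1.282 = 0.105.
Precision τ = 1/σ² = 1/0.1053² = 90.1.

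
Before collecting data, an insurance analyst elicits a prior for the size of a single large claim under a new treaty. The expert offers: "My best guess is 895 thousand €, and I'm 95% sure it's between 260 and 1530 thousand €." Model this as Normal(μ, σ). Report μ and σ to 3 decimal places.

μ = 895.000, σ = 323.986

A symmetric 95% interval runs μ ± z·σ with z = 1.96.
Half-width = 635, so σ = 635/1.96 = 323.986.
μ is the stated best guess, 895.000.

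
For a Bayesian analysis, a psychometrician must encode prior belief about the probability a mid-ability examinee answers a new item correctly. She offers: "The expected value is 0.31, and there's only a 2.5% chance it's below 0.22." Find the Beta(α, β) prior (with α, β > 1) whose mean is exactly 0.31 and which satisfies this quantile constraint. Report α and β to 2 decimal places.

With mean 0.31 fixed, write α = 0.31s, β = 0.69s where s = α+β.
Need P(θ < 0.22) = 0.025 under Beta(0.31s, 0.69s). Normal approximation: (q−m)/√(m(1−m)/s) ≈ z_{0.025} = -1.96, so s ≈ 0.31·0.69·(-1.96)²/(0.22−0.31)² = 101.4.
At s = 101.4: P(θ<0.22) ≈ 0.019. Adjusting to match 0.025 gives s ≈ 91.58.
So α = 0.31·91.58 ≈ 28.39, β = 0.69·91.58 ≈ 63.19.

α ≈ 28.39, β ≈ 63.19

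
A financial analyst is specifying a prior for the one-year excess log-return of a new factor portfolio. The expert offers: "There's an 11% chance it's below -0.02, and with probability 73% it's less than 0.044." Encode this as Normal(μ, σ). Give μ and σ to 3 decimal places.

The p-quantile of Normal(μ,σ) is μ + z_p·σ, with z_{0.11} = -1.227 and z_{0.73} = 0.6128.
Eliminate σ: μ = (z₂·x₁ − z₁·x₂)/(z₂ − z₁) = (0.6128·-0.02 − (-1.227)·0.044)/1.839 = 0.023.
Then σ = (x₂ − x₁)/(z₂ − z₁) = (0.044 − -0.02)/1.839 = 0.035.

μ = 0.023, σ = 0.035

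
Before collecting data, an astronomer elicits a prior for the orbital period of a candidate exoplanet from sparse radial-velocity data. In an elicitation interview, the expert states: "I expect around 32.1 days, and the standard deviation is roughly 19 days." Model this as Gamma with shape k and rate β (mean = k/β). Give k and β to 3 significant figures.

For Gamma(k, rate β): mean = k/β, variance = k/β², so CV = 1/√k.
CV = SD/mean = 19/32.1 = 0.5919, hence k = 1/CV² = 2.85.
Then β = k/mean = 2.85/32.1 = 0.0889.

k ≈ 2.85, β ≈ 0.0889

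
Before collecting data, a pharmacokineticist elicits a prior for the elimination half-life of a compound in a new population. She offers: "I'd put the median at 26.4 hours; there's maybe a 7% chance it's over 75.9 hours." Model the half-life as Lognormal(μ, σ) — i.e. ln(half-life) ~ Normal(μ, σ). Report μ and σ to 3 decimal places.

μ ≈ 3.273, σ ≈ 0.716

If T ~ Lognormal(μ,σ) then ln T ~ Normal(μ,σ), so the p-quantile of ln T is μ + z_p·σ.
ln(26.4) = 3.273 and ln(75.9) = 4.329; z_{0.5} = 0, z_{0.93} = 1.476.
σ = (4.329 − 3.273)/(1.476 − (0)) = 0.716.
μ = 3.273 − (0)·0.716 = 3.273.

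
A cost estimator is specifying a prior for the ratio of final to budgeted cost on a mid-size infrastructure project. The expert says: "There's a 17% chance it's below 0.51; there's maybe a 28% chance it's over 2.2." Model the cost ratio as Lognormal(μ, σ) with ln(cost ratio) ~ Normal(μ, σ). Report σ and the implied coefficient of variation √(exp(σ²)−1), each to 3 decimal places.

If T ~ Lognormal(μ,σ) then ln T ~ Normal(μ,σ), so the p-quantile of ln T is μ + z_p·σ.
ln(0.51) = -0.6733 and ln(2.2) = 0.7885; z_{0.17} = -0.9542, z_{0.72} = 0.5828.
σ = (0.7885 − -0.6733)/(0.5828 − (-0.9542)) = 0.951.
μ = -0.6733 − (-0.9542)·0.951 = 0.234.
CV = √(exp(σ²)−1) = √(exp(0.9045)−1) = 1.213.

σ ≈ 0.951, CV ≈ 1.213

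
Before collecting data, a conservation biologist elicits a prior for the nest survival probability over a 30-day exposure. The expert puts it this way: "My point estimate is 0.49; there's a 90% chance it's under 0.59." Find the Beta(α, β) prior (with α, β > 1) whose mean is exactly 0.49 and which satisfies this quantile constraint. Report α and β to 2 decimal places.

With mean 0.49 fixed, write α = 0.49s, β = 0.51s where s = α+β.
Need P(θ < 0.59) = 0.9 under Beta(0.49s, 0.51s). Normal approximation: (q−m)/√(m(1−m)/s) ≈ z_{0.9} = 1.28, so s ≈ 0.49·0.51·(1.28)²/(0.59−0.49)² = 41.0.
At s = 41.0: P(θ<0.59) ≈ 0.901. Adjusting to match 0.9 gives s ≈ 40.80.
So α = 0.49·40.80 ≈ 19.99, β = 0.51·40.80 ≈ 20.81.

α ≈ 19.99, β ≈ 20.81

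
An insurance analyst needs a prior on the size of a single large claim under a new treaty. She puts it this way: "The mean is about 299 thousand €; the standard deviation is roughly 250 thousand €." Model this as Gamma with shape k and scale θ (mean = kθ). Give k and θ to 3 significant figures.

k ≈ 1.43, θ ≈ 209

For Gamma(k, scale θ): mean = kθ, variance = kθ², so CV = 1/√k.
CV = SD/mean = 250/299 = 0.8361, hence k = 1/CV² = 1.43.
Then θ = mean/k = 299/1.43 = 209.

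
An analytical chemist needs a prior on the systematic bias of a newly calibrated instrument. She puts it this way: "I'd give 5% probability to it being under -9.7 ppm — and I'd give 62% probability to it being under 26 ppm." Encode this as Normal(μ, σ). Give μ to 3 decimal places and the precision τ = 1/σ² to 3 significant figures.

μ = 20.408, τ = 0.00298

The p-quantile of Normal(μ,σ) is μ + z_p·σ, with z_{0.05} = -1.645 and z_{0.62} = 0.3055.
Eliminate σ: μ = (z₂·x₁ − z₁·x₂)/(z₂ − z₁) = (0.3055·-9.7 − (-1.645)·26)/1.95 = 20.408.
Then σ = (x₂ − x₁)/(z₂ − z₁) = (26 − -9.7)/1.95 = 18.305.
Precision τ = 1/σ² = 1/18.3² = 0.00298.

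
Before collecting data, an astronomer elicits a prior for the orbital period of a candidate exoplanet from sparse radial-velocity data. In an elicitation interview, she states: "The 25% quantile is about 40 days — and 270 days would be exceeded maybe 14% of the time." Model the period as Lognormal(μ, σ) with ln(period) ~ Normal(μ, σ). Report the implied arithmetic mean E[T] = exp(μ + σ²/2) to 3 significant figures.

If T ~ Lognormal(μ,σ) then ln T ~ Normal(μ,σ), so the p-quantile of ln T is μ + z_p·σ.
ln(40) = 3.689 and ln(270) = 5.598; z_{0.25} = -0.6745, z_{0.86} = 1.08.
σ = (5.598 − 3.689)/(1.08 − (-0.6745)) = 1.088.
μ = 3.689 − (-0.6745)·1.088 = 4.423.
E[T] = exp(μ + σ²/2) = exp(4.423 + 0.5921) = 151 days.

E[T] ≈ 151 days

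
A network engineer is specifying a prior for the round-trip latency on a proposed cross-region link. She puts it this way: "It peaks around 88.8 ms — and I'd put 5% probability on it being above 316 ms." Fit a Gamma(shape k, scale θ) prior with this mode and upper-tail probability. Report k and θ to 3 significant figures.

k ≈ 2.6, θ ≈ 55.6

Gamma(k,θ) with k>1 has mode (k−1)θ, so θ = 88.8/(k−1).
Need P(X < 316) = 0.95 with θ tied to k this way. Start at k = 2, θ = 88.8: P(X<316) ≈ 0.870.
Too low — raise k to concentrate. Iterating converges to k ≈ 2.6.
Then θ = 88.8/(2.6−1) ≈ 55.6.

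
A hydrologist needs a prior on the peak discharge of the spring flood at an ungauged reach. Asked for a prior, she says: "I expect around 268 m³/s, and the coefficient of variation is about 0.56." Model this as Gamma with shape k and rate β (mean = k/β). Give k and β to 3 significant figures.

k ≈ 3.19, β ≈ 0.0119

For Gamma(k, rate β): mean = k/β, variance = k/β², so CV = 1/√k.
CV = 0.56, hence k = 1/CV² = 3.19.
Then β = k/mean = 3.19/268 = 0.0119.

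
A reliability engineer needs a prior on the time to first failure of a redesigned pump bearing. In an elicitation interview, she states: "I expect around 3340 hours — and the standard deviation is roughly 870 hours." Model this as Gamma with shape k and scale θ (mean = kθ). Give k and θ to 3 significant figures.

k ≈ 14.7, θ ≈ 227

For Gamma(k, scale θ): mean = kθ, variance = kθ², so CV = 1/√k.
CV = SD/mean = 870/3340 = 0.2605, hence k = 1/CV² = 14.7.
Then θ = mean/k = 3340/14.7 = 227.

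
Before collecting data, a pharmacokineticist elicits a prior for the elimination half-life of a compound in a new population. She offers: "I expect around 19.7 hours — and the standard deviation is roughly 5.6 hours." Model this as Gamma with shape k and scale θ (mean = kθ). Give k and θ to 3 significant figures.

For Gamma(k, scale θ): mean = kθ, variance = kθ², so CV = 1/√k.
CV = SD/mean = 5.6/19.7 = 0.2843, hence k = 1/CV² = 12.4.
Then θ = mean/k = 19.7/12.4 = 1.59.

k ≈ 12.4, θ ≈ 1.59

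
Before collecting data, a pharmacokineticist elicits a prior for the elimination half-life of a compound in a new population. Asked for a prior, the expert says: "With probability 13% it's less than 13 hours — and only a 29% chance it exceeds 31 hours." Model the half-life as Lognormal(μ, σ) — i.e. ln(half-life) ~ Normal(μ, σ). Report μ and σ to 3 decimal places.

If T ~ Lognormal(μ,σ) then ln T ~ Normal(μ,σ), so the p-quantile of ln T is μ + z_p·σ.
ln(13) = 2.565 and ln(31) = 3.434; z_{0.13} = -1.126, z_{0.71} = 0.5534.
σ = (3.434 − 2.565)/(0.5534 − (-1.126)) = 0.517.
μ = 2.565 − (-1.126)·0.517 = 3.148.

μ ≈ 3.148, σ ≈ 0.517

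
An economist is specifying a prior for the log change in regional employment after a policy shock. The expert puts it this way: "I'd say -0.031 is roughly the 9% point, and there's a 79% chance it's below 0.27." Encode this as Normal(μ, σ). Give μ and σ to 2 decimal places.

For Normal(μ,σ), the p-quantile is μ + z_p·σ. Here z_{0.09} = -1.341, z_{0.79} = 0.8064.
So -0.031 = μ − 1.341σ and 0.27 = μ + 0.8064σ.
Subtracting: σ = (0.27 − -0.031)/(0.8064 − (-1.341)) = 0.14.
Then μ = -0.031 − (-1.341)·0.14 = 0.16.

μ = 0.16, σ = 0.14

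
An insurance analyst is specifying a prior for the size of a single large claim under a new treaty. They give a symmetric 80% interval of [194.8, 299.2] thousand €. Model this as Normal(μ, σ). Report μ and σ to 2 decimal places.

A symmetric 80% interval runs μ ± z·σ with z = 1.282.
Half-width = 52.2, so σ = 52.2/1.282 = 40.73.
μ is the interval midpoint, 247.00.

μ = 247.00, σ = 40.73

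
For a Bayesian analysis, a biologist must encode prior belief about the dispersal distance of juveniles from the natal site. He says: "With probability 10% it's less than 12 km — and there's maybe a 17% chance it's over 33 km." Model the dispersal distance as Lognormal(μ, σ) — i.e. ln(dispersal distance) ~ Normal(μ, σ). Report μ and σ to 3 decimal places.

If T ~ Lognormal(μ,σ) then ln T ~ Normal(μ,σ), so the p-quantile of ln T is μ + z_p·σ.
ln(12) = 2.485 and ln(33) = 3.497; z_{0.1} = -1.282, z_{0.83} = 0.9542.
σ = (3.497 − 2.485)/(0.9542 − (-1.282)) = 0.452.
μ = 2.485 − (-1.282)·0.452 = 3.065.

μ ≈ 3.065, σ ≈ 0.452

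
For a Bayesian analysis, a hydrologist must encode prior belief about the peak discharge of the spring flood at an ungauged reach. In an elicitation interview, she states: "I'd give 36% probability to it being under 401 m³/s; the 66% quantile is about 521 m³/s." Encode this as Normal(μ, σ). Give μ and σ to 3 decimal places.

The p-quantile of Normal(μ,σ) is μ + z_p·σ, with z_{0.36} = -0.3585 and z_{0.66} = 0.4125.
Eliminate σ: μ = (z₂·x₁ − z₁·x₂)/(z₂ − z₁) = (0.4125·401 − (-0.3585)·521)/0.7709 = 456.797.
Then σ = (x₂ − x₁)/(z₂ − z₁) = (521 − 401)/0.7709 = 155.658.

μ = 456.797, σ = 155.658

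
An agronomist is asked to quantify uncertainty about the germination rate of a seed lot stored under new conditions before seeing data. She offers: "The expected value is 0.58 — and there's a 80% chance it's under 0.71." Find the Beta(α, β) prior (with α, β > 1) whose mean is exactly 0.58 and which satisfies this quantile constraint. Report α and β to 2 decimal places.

α ≈ 6.09, β ≈ 4.41

With mean 0.58 fixed, write α = 0.58s, β = 0.42s where s = α+β.
Need P(θ < 0.71) = 0.8 under Beta(0.58s, 0.42s). Normal approximation: (q−m)/√(m(1−m)/s) ≈ z_{0.8} = 0.842, so s ≈ 0.58·0.42·(0.842)²/(0.71−0.58)² = 10.2.
At s = 10.2: P(θ<0.71) ≈ 0.796. Adjusting to match 0.8 gives s ≈ 10.50.
So α = 0.58·10.50 ≈ 6.09, β = 0.42·10.50 ≈ 4.41.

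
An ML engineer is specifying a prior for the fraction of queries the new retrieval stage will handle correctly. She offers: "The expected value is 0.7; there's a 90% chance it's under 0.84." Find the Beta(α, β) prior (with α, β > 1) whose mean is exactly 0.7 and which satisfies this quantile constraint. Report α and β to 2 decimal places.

With mean 0.7 fixed, write α = 0.7s, β = 0.3s where s = α+β.
Need P(θ < 0.84) = 0.9 under Beta(0.7s, 0.3s). Normal approximation: (q−m)/√(m(1−m)/s) ≈ z_{0.9} = 1.28, so s ≈ 0.7·0.3·(1.28)²/(0.84−0.7)² = 17.6.
At s = 17.6: P(θ<0.84) ≈ 0.915. Adjusting to match 0.9 gives s ≈ 15.59.
So α = 0.7·15.59 ≈ 10.91, β = 0.3·15.59 ≈ 4.68.

α ≈ 10.91, β ≈ 4.68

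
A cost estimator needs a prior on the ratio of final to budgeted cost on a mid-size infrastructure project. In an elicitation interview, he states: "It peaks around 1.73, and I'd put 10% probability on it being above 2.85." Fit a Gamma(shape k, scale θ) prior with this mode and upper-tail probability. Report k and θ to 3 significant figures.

Gamma(k,θ) with k>1 has mode (k−1)θ, so θ = 1.73/(k−1).
Need P(X < 2.85) = 0.9 with θ tied to k this way. Start at k = 2, θ = 1.73: P(X<2.85) ≈ 0.490.
Too low — raise k to concentrate. Iterating converges to k ≈ 8.57.
Then θ = 1.73/(8.57−1) ≈ 0.229.

k ≈ 8.57, θ ≈ 0.229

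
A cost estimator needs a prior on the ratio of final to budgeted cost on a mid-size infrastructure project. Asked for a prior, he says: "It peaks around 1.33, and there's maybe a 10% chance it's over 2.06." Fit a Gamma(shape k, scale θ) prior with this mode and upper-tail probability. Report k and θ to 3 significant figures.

Gamma(k,θ) with k>1 has mode (k−1)θ, so θ = 1.33/(k−1).
Need P(X < 2.06) = 0.9 with θ tied to k this way. Start at k = 2, θ = 1.33: P(X<2.06) ≈ 0.458.
Too low — raise k to concentrate. Iterating converges to k ≈ 10.8.
Then θ = 1.33/(10.8−1) ≈ 0.136.

k ≈ 10.8, θ ≈ 0.136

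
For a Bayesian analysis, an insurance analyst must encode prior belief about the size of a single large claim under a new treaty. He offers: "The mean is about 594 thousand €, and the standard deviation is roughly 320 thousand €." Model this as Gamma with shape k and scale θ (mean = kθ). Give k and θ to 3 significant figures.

For Gamma(k, scale θ): mean = kθ, variance = kθ², so CV = 1/√k.
CV = SD/mean = 320/594 = 0.5387, hence k = 1/CV² = 3.45.
Then θ = mean/k = 594/3.45 = 172.

k ≈ 3.45, θ ≈ 172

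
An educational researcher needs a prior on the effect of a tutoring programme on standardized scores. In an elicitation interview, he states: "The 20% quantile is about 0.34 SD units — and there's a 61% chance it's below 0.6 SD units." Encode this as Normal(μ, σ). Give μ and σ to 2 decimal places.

The p-quantile of Normal(μ,σ) is μ + z_p·σ, with z_{0.2} = -0.8416 and z_{0.61} = 0.2793.
Eliminate σ: μ = (z₂·x₁ − z₁·x₂)/(z₂ − z₁) = (0.2793·0.34 − (-0.8416)·0.6)/1.121 = 0.54.
Then σ = (x₂ − x₁)/(z₂ − z₁) = (0.6 − 0.34)/1.121 = 0.23.

μ = 0.54, σ = 0.23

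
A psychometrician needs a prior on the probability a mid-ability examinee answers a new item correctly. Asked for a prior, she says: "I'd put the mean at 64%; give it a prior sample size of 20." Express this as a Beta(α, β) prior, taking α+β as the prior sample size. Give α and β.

α = 12.8, β = 7.2

Under the effective-sample-size interpretation, Beta(α, β) has prior mean α/(α+β) and prior sample size α+β.
So α+β = 20 and α/(α+β) = 0.64, giving α = 0.64·20 = 12.8 and β = 20 − 12.8 = 7.2.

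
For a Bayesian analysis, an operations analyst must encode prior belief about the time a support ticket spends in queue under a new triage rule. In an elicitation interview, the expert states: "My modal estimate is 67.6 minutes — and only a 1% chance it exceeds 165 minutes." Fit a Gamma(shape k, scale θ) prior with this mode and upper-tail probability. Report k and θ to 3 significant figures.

k ≈ 6.93, θ ≈ 11.4

Gamma(k,θ) with k>1 has mode (k−1)θ, so θ = 67.6/(k−1).
Need P(X < 165) = 0.99 with θ tied to k this way. Start at k = 2, θ = 67.6: P(X<165) ≈ 0.700.
Too low — raise k to concentrate. Iterating converges to k ≈ 6.93.
Then θ = 67.6/(6.93−1) ≈ 11.4.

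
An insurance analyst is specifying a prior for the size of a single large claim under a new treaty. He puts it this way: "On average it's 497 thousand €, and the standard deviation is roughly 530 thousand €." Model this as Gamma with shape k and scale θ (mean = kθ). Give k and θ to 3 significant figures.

For Gamma(k, scale θ): mean = kθ, variance = kθ², so CV = 1/√k.
CV = SD/mean = 530/497 = 1.066, hence k = 1/CV² = 0.879.
Then θ = mean/k = 497/0.879 = 565.

k ≈ 0.879, θ ≈ 565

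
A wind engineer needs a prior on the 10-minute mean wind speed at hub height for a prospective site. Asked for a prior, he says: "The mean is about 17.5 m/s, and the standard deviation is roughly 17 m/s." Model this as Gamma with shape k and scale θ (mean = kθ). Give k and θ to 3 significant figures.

k ≈ 1.06, θ ≈ 16.5

For Gamma(k, scale θ): mean = kθ, variance = kθ², so CV = 1/√k.
CV = SD/mean = 17/17.5 = 0.9714, hence k = 1/CV² = 1.06.
Then θ = mean/k = 17.5/1.06 = 16.5.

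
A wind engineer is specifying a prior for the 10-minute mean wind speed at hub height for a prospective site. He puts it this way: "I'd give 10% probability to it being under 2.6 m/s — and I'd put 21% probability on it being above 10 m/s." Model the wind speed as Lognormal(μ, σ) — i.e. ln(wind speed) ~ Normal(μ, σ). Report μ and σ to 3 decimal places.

μ ≈ 1.782, σ ≈ 0.645

If T ~ Lognormal(μ,σ) then ln T ~ Normal(μ,σ), so the p-quantile of ln T is μ + z_p·σ.
ln(2.6) = 0.9555 and ln(10) = 2.303; z_{0.1} = -1.282, z_{0.79} = 0.8064.
σ = (2.303 − 0.9555)/(0.8064 − (-1.282)) = 0.645.
μ = 0.9555 − (-1.282)·0.645 = 1.782.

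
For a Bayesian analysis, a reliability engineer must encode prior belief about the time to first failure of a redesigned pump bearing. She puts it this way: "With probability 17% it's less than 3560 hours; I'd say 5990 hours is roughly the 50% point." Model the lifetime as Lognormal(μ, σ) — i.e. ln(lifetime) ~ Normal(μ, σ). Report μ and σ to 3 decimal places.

μ ≈ 8.698, σ ≈ 0.545

If T ~ Lognormal(μ,σ) then ln T ~ Normal(μ,σ), so the p-quantile of ln T is μ + z_p·σ.
ln(3560) = 8.178 and ln(5990) = 8.698; z_{0.17} = -0.9542, z_{0.5} = 0.
σ = (8.698 − 8.178)/(0 − (-0.9542)) = 0.545.
μ = 8.178 − (-0.9542)·0.545 = 8.698.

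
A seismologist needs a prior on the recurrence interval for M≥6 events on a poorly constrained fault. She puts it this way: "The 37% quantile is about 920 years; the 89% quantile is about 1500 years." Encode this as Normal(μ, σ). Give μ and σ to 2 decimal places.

The p-quantile of Normal(μ,σ) is μ + z_p·σ, with z_{0.37} = -0.3319 and z_{0.89} = 1.227.
Eliminate σ: μ = (z₂·x₁ − z₁·x₂)/(z₂ − z₁) = (1.227·920 − (-0.3319)·1500)/1.558 = 1043.51.
Then σ = (x₂ − x₁)/(z₂ − z₁) = (1500 − 920)/1.558 = 372.18.

μ = 1043.51, σ = 372.18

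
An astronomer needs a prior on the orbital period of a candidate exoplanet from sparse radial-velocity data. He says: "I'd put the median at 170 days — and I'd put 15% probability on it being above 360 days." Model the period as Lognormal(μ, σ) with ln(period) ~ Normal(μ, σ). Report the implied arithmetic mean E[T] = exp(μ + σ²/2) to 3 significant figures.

If T ~ Lognormal(μ,σ) then ln T ~ Normal(μ,σ), so the p-quantile of ln T is μ + z_p·σ.
ln(170) = 5.136 and ln(360) = 5.886; z_{0.5} = 0, z_{0.85} = 1.036.
σ = (5.886 − 5.136)/(1.036 − (0)) = 0.724.
μ = 5.136 − (0)·0.724 = 5.136.
E[T] = exp(μ + σ²/2) = exp(5.136 + 0.2620) = 221 days.

E[T] ≈ 221 days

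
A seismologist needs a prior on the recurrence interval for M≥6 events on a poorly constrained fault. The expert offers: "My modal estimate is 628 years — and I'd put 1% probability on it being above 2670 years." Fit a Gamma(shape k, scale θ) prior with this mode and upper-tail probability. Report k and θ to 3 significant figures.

Gamma(k,θ) with k>1 has mode (k−1)θ, so θ = 628/(k−1).
Need P(X < 2670) = 0.99 with θ tied to k this way. Start at k = 2, θ = 628: P(X<2670) ≈ 0.925.
Too low — raise k to concentrate. Iterating converges to k ≈ 2.96.
Then θ = 628/(2.96−1) ≈ 320.

k ≈ 2.96, θ ≈ 320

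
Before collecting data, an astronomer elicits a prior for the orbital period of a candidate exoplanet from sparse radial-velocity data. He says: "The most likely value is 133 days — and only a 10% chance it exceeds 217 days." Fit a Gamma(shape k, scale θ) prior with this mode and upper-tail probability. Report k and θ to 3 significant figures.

Gamma(k,θ) with k>1 has mode (k−1)θ, so θ = 133/(k−1).
Need P(X < 217) = 0.9 with θ tied to k this way. Start at k = 2, θ = 133: P(X<217) ≈ 0.485.
Too low — raise k to concentrate. Iterating converges to k ≈ 8.86.
Then θ = 133/(8.86−1) ≈ 16.9.

k ≈ 8.86, θ ≈ 16.9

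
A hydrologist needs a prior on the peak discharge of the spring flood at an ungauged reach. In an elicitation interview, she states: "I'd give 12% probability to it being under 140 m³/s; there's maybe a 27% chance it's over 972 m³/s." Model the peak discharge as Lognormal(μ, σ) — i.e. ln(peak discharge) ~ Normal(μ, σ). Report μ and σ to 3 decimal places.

μ ≈ 6.215, σ ≈ 1.084

If T ~ Lognormal(μ,σ) then ln T ~ Normal(μ,σ), so the p-quantile of ln T is μ + z_p·σ.
ln(140) = 4.942 and ln(972) = 6.879; z_{0.12} = -1.175, z_{0.73} = 0.6128.
σ = (6.879 − 4.942)/(0.6128 − (-1.175)) = 1.084.
μ = 4.942 − (-1.175)·1.084 = 6.215.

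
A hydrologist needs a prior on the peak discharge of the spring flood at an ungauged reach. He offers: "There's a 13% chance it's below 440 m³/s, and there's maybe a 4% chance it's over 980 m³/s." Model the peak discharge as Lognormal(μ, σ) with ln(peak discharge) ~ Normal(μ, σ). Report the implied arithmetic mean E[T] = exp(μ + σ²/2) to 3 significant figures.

If T ~ Lognormal(μ,σ) then ln T ~ Normal(μ,σ), so the p-quantile of ln T is μ + z_p·σ.
ln(440) = 6.087 and ln(980) = 6.888; z_{0.13} = -1.126, z_{0.96} = 1.751.
σ = (6.888 − 6.087)/(1.751 − (-1.126)) = 0.278.
μ = 6.087 − (-1.126)·0.278 = 6.400.
E[T] = exp(μ + σ²/2) = exp(6.400 + 0.0387) = 626 m³/s.

E[T] ≈ 626 m³/s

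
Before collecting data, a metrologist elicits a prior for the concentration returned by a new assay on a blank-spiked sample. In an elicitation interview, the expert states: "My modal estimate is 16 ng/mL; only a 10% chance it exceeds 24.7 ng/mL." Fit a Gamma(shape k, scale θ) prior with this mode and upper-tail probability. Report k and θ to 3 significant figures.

k ≈ 10.9, θ ≈ 1.61

Gamma(k,θ) with k>1 has mode (k−1)θ, so θ = 16/(k−1).
Need P(X < 24.7) = 0.9 with θ tied to k this way. Start at k = 2, θ = 16: P(X<24.7) ≈ 0.457.
Too low — raise k to concentrate. Iterating converges to k ≈ 10.9.
Then θ = 16/(10.9−1) ≈ 1.61.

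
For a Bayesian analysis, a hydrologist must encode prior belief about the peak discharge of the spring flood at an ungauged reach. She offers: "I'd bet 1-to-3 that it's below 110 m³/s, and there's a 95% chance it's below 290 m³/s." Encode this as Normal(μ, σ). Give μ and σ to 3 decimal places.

The p-quantile of Normal(μ,σ) is μ + z_p·σ, with z_{0.25} = -0.6745 and z_{0.95} = 1.645.
Eliminate σ: μ = (z₂·x₁ − z₁·x₂)/(z₂ − z₁) = (1.645·110 − (-0.6745)·290)/2.319 = 162.346.
Then σ = (x₂ − x₁)/(z₂ − z₁) = (290 − 110)/2.319 = 77.608.

μ = 162.346, σ = 77.608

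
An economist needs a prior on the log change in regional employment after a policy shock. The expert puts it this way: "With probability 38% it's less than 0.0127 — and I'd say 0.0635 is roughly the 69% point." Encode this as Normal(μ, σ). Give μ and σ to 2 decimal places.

The p-quantile of Normal(μ,σ) is μ + z_p·σ, with z_{0.38} = -0.3055 and z_{0.69} = 0.4959.
Eliminate σ: μ = (z₂·x₁ − z₁·x₂)/(z₂ − z₁) = (0.4959·0.0127 − (-0.3055)·0.0635)/0.8013 = 0.03.
Then σ = (x₂ − x₁)/(z₂ − z₁) = (0.0635 − 0.0127)/0.8013 = 0.06.

μ = 0.03, σ = 0.06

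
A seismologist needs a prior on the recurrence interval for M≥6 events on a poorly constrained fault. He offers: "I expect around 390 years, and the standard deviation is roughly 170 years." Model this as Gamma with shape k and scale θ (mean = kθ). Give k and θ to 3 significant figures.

k ≈ 5.26, θ ≈ 74.1

For Gamma(k, scale θ): mean = kθ, variance = kθ², so CV = 1/√k.
CV = SD/mean = 170/390 = 0.4359, hence k = 1/CV² = 5.26.
Then θ = mean/k = 390/5.26 = 74.1.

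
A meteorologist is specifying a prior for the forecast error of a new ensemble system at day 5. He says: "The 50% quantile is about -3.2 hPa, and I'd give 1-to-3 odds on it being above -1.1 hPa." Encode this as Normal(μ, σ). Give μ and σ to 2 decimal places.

μ = -3.20, σ = 3.11

For Normal(μ,σ), the p-quantile is μ + z_p·σ. Here z_{0.5} = 0, z_{0.75} = 0.6745.
So -3.2 = μ + 0σ and -1.1 = μ + 0.6745σ.
Subtracting: σ = (-1.1 − -3.2)/(0.6745 − (0)) = 3.11.
Then μ = -3.2 − (0)·3.11 = -3.20.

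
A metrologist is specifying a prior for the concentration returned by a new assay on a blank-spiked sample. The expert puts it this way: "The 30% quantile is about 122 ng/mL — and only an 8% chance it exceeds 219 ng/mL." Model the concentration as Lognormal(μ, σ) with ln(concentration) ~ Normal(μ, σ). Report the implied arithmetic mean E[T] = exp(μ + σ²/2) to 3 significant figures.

If T ~ Lognormal(μ,σ) then ln T ~ Normal(μ,σ), so the p-quantile of ln T is μ + z_p·σ.
ln(122) = 4.804 and ln(219) = 5.389; z_{0.3} = -0.5244, z_{0.92} = 1.405.
σ = (5.389 − 4.804)/(1.405 − (-0.5244)) = 0.303.
μ = 4.804 − (-0.5244)·0.303 = 4.963.
E[T] = exp(μ + σ²/2) = exp(4.963 + 0.0460) = 150 ng/mL.

E[T] ≈ 150 ng/mL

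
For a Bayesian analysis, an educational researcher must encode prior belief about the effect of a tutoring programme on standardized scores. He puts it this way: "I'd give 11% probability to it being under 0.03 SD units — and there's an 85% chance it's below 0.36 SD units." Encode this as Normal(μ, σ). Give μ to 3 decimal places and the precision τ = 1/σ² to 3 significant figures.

μ = 0.209, τ = 47

For Normal(μ,σ), the p-quantile is μ + z_p·σ. Here z_{0.11} = -1.227, z_{0.85} = 1.036.
So 0.03 = μ − 1.227σ and 0.36 = μ + 1.036σ.
Subtracting: σ = (0.36 − 0.03)/(1.036 − (-1.227)) = 0.146.
Then μ = 0.03 − (-1.227)·0.146 = 0.209.
Precision τ = 1/σ² = 1/0.1458² = 47.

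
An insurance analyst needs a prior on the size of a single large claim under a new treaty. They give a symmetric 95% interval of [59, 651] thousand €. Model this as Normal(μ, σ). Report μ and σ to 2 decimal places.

A symmetric 95% interval runs μ ± z·σ with z = 1.96.
Half-width = 296, so σ = 296/1.96 = 151.02.
μ is the interval midpoint, 355.00.

μ = 355.00, σ = 151.02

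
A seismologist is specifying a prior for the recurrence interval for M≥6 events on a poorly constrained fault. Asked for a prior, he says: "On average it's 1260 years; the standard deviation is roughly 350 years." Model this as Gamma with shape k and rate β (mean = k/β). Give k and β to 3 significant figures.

k ≈ 13, β ≈ 0.0103

For Gamma(k, rate β): mean = k/β, variance = k/β², so CV = 1/√k.
CV = SD/mean = 350/1260 = 0.2778, hence k = 1/CV² = 13.
Then β = k/mean = 13/1260 = 0.0103.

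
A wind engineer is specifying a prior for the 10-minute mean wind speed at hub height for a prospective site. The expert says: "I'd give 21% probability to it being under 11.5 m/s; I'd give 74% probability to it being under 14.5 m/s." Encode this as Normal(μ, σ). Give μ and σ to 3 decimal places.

μ = 13.169, σ = 2.069

The p-quantile of Normal(μ,σ) is μ + z_p·σ, with z_{0.21} = -0.8064 and z_{0.74} = 0.6433.
Eliminate σ: μ = (z₂·x₁ − z₁·x₂)/(z₂ − z₁) = (0.6433·11.5 − (-0.8064)·14.5)/1.45 = 13.169.
Then σ = (x₂ − x₁)/(z₂ − z₁) = (14.5 − 11.5)/1.45 = 2.069.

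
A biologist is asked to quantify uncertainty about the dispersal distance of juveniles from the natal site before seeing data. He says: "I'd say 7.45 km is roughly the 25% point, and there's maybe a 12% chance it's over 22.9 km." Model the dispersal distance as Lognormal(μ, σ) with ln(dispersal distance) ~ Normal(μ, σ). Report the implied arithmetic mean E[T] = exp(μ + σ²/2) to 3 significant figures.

E[T] ≈ 13.5 km

If T ~ Lognormal(μ,σ) then ln T ~ Normal(μ,σ), so the p-quantile of ln T is μ + z_p·σ.
ln(7.45) = 2.008 and ln(22.9) = 3.131; z_{0.25} = -0.6745, z_{0.88} = 1.175.
σ = (3.131 − 2.008)/(1.175 − (-0.6745)) = 0.607.
μ = 2.008 − (-0.6745)·0.607 = 2.418.
E[T] = exp(μ + σ²/2) = exp(2.418 + 0.1843) = 13.5 km.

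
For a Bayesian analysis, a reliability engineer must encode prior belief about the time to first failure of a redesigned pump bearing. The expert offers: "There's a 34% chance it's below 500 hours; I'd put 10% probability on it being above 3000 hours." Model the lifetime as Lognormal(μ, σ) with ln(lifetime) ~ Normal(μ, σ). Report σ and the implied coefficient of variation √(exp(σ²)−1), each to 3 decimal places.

σ ≈ 1.058, CV ≈ 1.436

If T ~ Lognormal(μ,σ) then ln T ~ Normal(μ,σ), so the p-quantile of ln T is μ + z_p·σ.
ln(500) = 6.215 and ln(3000) = 8.006; z_{0.34} = -0.4125, z_{0.9} = 1.282.
σ = (8.006 − 6.215)/(1.282 − (-0.4125)) = 1.058.
μ = 6.215 − (-0.4125)·1.058 = 6.651.
CV = √(exp(σ²)−1) = √(exp(1.1187)−1) = 1.436.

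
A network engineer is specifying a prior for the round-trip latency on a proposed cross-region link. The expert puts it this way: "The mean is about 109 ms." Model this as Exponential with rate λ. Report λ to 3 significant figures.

λ ≈ 0.00917

Exponential mean = 1/λ, so λ = 1/109.0 = 0.00917.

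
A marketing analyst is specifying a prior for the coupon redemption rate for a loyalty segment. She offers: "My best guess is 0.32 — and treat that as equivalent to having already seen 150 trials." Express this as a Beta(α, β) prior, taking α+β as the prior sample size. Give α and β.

α = 48, β = 102

Under the effective-sample-size interpretation, Beta(α, β) has prior mean α/(α+β) and prior sample size α+β.
So α+β = 150 and α/(α+β) = 0.32, giving α = 0.32·150 = 48 and β = 150 − 48 = 102.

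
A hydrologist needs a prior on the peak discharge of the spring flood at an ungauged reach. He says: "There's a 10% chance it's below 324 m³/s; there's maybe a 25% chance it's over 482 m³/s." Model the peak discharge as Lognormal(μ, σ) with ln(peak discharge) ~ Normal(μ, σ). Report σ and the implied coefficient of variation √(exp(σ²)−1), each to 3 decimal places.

If T ~ Lognormal(μ,σ) then ln T ~ Normal(μ,σ), so the p-quantile of ln T is μ + z_p·σ.
ln(324) = 5.781 and ln(482) = 6.178; z_{0.1} = -1.282, z_{0.75} = 0.6745.
σ = (6.178 − 5.781)/(0.6745 − (-1.282)) = 0.203.
μ = 5.781 − (-1.282)·0.203 = 6.041.
CV = √(exp(σ²)−1) = √(exp(0.0412)−1) = 0.205.

σ ≈ 0.203, CV ≈ 0.205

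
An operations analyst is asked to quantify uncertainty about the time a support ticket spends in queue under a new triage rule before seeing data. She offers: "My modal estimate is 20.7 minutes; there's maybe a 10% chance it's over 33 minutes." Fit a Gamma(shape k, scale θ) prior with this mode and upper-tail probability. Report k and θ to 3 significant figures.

k ≈ 9.63, θ ≈ 2.4

Gamma(k,θ) with k>1 has mode (k−1)θ, so θ = 20.7/(k−1).
Need P(X < 33) = 0.9 with θ tied to k this way. Start at k = 2, θ = 20.7: P(X<33) ≈ 0.473.
Too low — raise k to concentrate. Iterating converges to k ≈ 9.63.
Then θ = 20.7/(9.63−1) ≈ 2.4.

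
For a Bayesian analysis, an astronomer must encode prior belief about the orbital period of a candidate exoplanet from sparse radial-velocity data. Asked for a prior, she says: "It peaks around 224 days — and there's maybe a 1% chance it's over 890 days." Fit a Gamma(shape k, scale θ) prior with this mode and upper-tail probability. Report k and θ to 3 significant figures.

k ≈ 3.2, θ ≈ 102

Gamma(k,θ) with k>1 has mode (k−1)θ, so θ = 224/(k−1).
Need P(X < 890) = 0.99 with θ tied to k this way. Start at k = 2, θ = 224: P(X<890) ≈ 0.906.
Too low — raise k to concentrate. Iterating converges to k ≈ 3.2.
Then θ = 224/(3.2−1) ≈ 102.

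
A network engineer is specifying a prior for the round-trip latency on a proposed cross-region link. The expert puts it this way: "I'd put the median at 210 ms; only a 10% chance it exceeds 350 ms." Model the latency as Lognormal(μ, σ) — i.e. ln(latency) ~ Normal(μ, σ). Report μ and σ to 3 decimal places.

μ ≈ 5.347, σ ≈ 0.399

If T ~ Lognormal(μ,σ) then ln T ~ Normal(μ,σ), so the p-quantile of ln T is μ + z_p·σ.
ln(210) = 5.347 and ln(350) = 5.858; z_{0.5} = 0, z_{0.9} = 1.282.
σ = (5.858 − 5.347)/(1.282 − (0)) = 0.399.
μ = 5.347 − (0)·0.399 = 5.347.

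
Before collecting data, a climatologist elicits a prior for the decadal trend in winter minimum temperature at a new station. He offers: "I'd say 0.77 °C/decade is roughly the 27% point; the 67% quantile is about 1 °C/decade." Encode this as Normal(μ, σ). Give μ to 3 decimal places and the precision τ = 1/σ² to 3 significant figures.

μ = 0.904, τ = 20.9

For Normal(μ,σ), the p-quantile is μ + z_p·σ. Here z_{0.27} = -0.6128, z_{0.67} = 0.4399.
So 0.77 = μ − 0.6128σ and 1 = μ + 0.4399σ.
Subtracting: σ = (1 − 0.77)/(0.4399 − (-0.6128)) = 0.218.
Then μ = 0.77 − (-0.6128)·0.218 = 0.904.
Precision τ = 1/σ² = 1/0.2185² = 20.9.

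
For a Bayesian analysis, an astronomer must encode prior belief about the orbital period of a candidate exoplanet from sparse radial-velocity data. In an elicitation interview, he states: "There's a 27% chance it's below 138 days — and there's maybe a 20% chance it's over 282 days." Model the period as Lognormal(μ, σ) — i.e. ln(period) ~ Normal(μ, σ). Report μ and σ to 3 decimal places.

If T ~ Lognormal(μ,σ) then ln T ~ Normal(μ,σ), so the p-quantile of ln T is μ + z_p·σ.
ln(138) = 4.927 and ln(282) = 5.642; z_{0.27} = -0.6128, z_{0.8} = 0.8416.
σ = (5.642 − 4.927)/(0.8416 − (-0.6128)) = 0.491.
μ = 4.927 − (-0.6128)·0.491 = 5.228.

μ ≈ 5.228, σ ≈ 0.491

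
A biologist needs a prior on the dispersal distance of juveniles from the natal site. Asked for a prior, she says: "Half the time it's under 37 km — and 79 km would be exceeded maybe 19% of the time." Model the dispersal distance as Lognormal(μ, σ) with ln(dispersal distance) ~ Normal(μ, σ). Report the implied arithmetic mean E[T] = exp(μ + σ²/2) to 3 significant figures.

If T ~ Lognormal(μ,σ) then ln T ~ Normal(μ,σ), so the p-quantile of ln T is μ + z_p·σ.
ln(37) = 3.611 and ln(79) = 4.369; z_{0.5} = 0, z_{0.81} = 0.8779.
σ = (4.369 − 3.611)/(0.8779 − (0)) = 0.864.
μ = 3.611 − (0)·0.864 = 3.611.
E[T] = exp(μ + σ²/2) = exp(3.611 + 0.3733) = 53.7 km.

E[T] ≈ 53.7 km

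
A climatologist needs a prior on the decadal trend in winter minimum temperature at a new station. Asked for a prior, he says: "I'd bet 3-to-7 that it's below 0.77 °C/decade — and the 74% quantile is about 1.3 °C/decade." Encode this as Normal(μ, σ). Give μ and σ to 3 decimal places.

μ = 1.008, σ = 0.454

The p-quantile of Normal(μ,σ) is μ + z_p·σ, with z_{0.3} = -0.5244 and z_{0.74} = 0.6433.
Eliminate σ: μ = (z₂·x₁ − z₁·x₂)/(z₂ − z₁) = (0.6433·0.77 − (-0.5244)·1.3)/1.168 = 1.008.
Then σ = (x₂ − x₁)/(z₂ − z₁) = (1.3 − 0.77)/1.168 = 0.454.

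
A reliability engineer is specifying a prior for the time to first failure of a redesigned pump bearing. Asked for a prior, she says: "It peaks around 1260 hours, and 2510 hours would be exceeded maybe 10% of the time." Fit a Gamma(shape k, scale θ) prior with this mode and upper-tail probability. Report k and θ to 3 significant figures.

k ≈ 5.04, θ ≈ 312

Gamma(k,θ) with k>1 has mode (k−1)θ, so θ = 1260/(k−1).
Need P(X < 2510) = 0.9 with θ tied to k this way. Start at k = 2, θ = 1260: P(X<2510) ≈ 0.592.
Too low — raise k to concentrate. Iterating converges to k ≈ 5.04.
Then θ = 1260/(5.04−1) ≈ 312.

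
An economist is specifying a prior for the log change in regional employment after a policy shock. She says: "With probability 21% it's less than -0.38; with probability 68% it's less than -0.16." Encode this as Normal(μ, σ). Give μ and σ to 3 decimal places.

The p-quantile of Normal(μ,σ) is μ + z_p·σ, with z_{0.21} = -0.8064 and z_{0.68} = 0.4677.
Eliminate σ: μ = (z₂·x₁ − z₁·x₂)/(z₂ − z₁) = (0.4677·-0.38 − (-0.8064)·-0.16)/1.274 = -0.241.
Then σ = (x₂ − x₁)/(z₂ − z₁) = (-0.16 − -0.38)/1.274 = 0.173.

μ = -0.241, σ = 0.173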